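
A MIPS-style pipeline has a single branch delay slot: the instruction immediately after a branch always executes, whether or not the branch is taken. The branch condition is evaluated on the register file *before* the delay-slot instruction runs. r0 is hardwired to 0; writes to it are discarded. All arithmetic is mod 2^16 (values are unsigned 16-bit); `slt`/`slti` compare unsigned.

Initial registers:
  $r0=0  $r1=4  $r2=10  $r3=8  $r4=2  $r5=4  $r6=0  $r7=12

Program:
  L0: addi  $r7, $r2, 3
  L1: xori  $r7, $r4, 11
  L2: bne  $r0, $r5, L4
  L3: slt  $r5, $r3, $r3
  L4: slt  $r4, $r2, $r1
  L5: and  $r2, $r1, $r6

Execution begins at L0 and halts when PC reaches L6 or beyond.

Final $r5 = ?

0

  step pc=0: addi  $r7, $r2, 3  regs=(0,4,10,8,2,4,0,13)
  step pc=1: xori  $r7, $r4, 11  regs=(0,4,10,8,2,4,0,9)
  step pc=2: bne  $r0, $r5, L4  cond=T  regs=(0,4,10,8,2,4,0,9)
  step pc=3: slt  $r5, $r3, $r3  regs=(0,4,10,8,2,0,0,9)
  step pc=4: slt  $r4, $r2, $r1  regs=(0,4,10,8,0,0,0,9)
  step pc=5: and  $r2, $r1, $r6  regs=(0,4,0,8,0,0,0,9)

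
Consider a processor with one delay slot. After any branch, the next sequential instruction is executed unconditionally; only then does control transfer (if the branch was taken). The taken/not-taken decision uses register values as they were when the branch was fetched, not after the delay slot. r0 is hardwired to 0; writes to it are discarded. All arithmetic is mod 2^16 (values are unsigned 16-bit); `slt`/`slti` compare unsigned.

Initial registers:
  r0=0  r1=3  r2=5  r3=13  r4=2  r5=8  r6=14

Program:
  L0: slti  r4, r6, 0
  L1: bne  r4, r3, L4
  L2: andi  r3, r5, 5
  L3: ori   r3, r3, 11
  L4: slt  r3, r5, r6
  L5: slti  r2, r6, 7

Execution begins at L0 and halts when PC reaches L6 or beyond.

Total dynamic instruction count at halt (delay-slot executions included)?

5

[0] slti  r4, r6, 0  →  {r0:0, r1:3, r2:5, r3:13, r4:0, r5:8, r6:14}
[1] bne  r4, r3, L4  →  {r0:0, r1:3, r2:5, r3:13, r4:0, r5:8, r6:14}  ⟨branch taken⟩
[2] andi  r3, r5, 5  →  {r0:0, r1:3, r2:5, r3:0, r4:0, r5:8, r6:14}
[4] slt  r3, r5, r6  →  {r0:0, r1:3, r2:5, r3:1, r4:0, r5:8, r6:14}
[5] slti  r2, r6, 7  →  {r0:0, r1:3, r2:0, r3:1, r4:0, r5:8, r6:14}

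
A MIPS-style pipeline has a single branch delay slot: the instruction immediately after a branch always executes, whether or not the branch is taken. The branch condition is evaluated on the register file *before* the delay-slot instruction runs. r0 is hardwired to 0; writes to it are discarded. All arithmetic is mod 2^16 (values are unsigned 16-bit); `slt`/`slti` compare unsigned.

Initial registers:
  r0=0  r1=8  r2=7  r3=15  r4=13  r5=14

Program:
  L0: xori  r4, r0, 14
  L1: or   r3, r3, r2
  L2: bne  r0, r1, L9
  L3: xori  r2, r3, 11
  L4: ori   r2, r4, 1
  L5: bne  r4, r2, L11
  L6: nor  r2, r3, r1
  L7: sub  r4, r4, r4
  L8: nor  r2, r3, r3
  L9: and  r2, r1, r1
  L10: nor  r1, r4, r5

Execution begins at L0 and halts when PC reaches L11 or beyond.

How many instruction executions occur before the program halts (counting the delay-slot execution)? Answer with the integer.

#0 xori  r4, r0, 14 ; 0/8/7/15/14/14
#1 or   r3, r3, r2 ; 0/8/7/15/14/14
#2 bne  r0, r1, L9 ; 0/8/7/15/14/14 ; →target
#3 xori  r2, r3, 11 ; 0/8/4/15/14/14
#9 and  r2, r1, r1 ; 0/8/8/15/14/14
#10 nor  r1, r4, r5 ; 0/65521/8/15/14/14

6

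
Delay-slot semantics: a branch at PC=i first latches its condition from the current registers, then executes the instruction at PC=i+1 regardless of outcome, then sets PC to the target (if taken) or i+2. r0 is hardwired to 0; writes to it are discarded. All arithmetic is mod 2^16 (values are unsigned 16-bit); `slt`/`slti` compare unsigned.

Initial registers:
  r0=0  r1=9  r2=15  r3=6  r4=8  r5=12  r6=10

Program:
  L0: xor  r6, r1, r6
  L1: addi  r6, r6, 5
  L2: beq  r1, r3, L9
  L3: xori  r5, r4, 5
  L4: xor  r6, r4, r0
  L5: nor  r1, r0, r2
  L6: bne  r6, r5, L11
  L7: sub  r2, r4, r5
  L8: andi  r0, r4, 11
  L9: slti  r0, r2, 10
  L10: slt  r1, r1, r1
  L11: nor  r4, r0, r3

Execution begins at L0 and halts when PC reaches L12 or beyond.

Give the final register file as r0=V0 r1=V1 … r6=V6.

r0=0 r1=65520 r2=65531 r3=6 r4=65529 r5=13 r6=8

[0] xor  r6, r1, r6  →  {r0:0, r1:9, r2:15, r3:6, r4:8, r5:12, r6:3}
[1] addi  r6, r6, 5  →  {r0:0, r1:9, r2:15, r3:6, r4:8, r5:12, r6:8}
[2] beq  r1, r3, L9  →  {r0:0, r1:9, r2:15, r3:6, r4:8, r5:12, r6:8}  ⟨branch fallthrough⟩
[3] xori  r5, r4, 5  →  {r0:0, r1:9, r2:15, r3:6, r4:8, r5:13, r6:8}
[4] xor  r6, r4, r0  →  {r0:0, r1:9, r2:15, r3:6, r4:8, r5:13, r6:8}
[5] nor  r1, r0, r2  →  {r0:0, r1:65520, r2:15, r3:6, r4:8, r5:13, r6:8}
[6] bne  r6, r5, L11  →  {r0:0, r1:65520, r2:15, r3:6, r4:8, r5:13, r6:8}  ⟨branch taken⟩
[7] sub  r2, r4, r5  →  {r0:0, r1:65520, r2:65531, r3:6, r4:8, r5:13, r6:8}
[11] nor  r4, r0, r3  →  {r0:0, r1:65520, r2:65531, r3:6, r4:65529, r5:13, r6:8}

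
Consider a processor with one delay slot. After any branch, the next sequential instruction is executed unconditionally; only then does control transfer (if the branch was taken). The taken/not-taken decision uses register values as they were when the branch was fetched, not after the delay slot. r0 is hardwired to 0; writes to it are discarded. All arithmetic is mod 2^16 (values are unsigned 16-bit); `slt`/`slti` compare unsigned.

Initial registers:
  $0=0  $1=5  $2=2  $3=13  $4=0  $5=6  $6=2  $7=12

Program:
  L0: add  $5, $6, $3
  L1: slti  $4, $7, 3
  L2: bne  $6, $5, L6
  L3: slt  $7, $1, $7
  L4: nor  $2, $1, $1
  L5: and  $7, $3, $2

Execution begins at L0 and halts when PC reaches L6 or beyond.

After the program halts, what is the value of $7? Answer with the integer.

  step pc=0: add  $5, $6, $3  regs=(0,5,2,13,0,15,2,12)
  step pc=1: slti  $4, $7, 3  regs=(0,5,2,13,0,15,2,12)
  step pc=2: bne  $6, $5, L6  cond=T  regs=(0,5,2,13,0,15,2,12)
  step pc=3: slt  $7, $1, $7  regs=(0,5,2,13,0,15,2,1)

1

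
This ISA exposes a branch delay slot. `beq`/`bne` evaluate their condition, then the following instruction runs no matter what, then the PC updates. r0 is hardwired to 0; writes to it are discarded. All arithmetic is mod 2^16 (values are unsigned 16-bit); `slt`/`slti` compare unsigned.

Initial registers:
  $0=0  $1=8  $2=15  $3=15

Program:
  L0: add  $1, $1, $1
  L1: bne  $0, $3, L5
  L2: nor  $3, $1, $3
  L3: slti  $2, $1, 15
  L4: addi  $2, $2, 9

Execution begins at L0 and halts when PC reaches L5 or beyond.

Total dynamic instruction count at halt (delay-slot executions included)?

[0] add  $1, $1, $1  →  {$0:0, $1:16, $2:15, $3:15}
[1] bne  $0, $3, L5  →  {$0:0, $1:16, $2:15, $3:15}  ⟨branch taken⟩
[2] nor  $3, $1, $3  →  {$0:0, $1:16, $2:15, $3:65504}

3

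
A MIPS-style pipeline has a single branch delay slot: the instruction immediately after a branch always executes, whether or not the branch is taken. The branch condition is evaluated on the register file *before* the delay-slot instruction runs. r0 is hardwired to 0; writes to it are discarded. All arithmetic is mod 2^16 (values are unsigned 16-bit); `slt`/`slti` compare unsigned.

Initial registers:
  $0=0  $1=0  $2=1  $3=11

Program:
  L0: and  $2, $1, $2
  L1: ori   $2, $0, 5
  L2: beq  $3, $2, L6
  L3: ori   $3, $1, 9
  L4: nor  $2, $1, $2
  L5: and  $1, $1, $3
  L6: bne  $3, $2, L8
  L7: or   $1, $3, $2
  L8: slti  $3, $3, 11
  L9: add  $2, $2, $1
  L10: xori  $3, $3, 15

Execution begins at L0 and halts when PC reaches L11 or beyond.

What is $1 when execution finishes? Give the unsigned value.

  step pc=0: and  $2, $1, $2  regs=(0,0,0,11)
  step pc=1: ori   $2, $0, 5  regs=(0,0,5,11)
  step pc=2: beq  $3, $2, L6  cond=F  regs=(0,0,5,11)
  step pc=3: ori   $3, $1, 9  regs=(0,0,5,9)
  step pc=4: nor  $2, $1, $2  regs=(0,0,65530,9)
  step pc=5: and  $1, $1, $3  regs=(0,0,65530,9)
  step pc=6: bne  $3, $2, L8  cond=T  regs=(0,0,65530,9)
  step pc=7: or   $1, $3, $2  regs=(0,65531,65530,9)
  step pc=8: slti  $3, $3, 11  regs=(0,65531,65530,1)
  step pc=9: add  $2, $2, $1  regs=(0,65531,65525,1)
  step pc=10: xori  $3, $3, 15  regs=(0,65531,65525,14)

65531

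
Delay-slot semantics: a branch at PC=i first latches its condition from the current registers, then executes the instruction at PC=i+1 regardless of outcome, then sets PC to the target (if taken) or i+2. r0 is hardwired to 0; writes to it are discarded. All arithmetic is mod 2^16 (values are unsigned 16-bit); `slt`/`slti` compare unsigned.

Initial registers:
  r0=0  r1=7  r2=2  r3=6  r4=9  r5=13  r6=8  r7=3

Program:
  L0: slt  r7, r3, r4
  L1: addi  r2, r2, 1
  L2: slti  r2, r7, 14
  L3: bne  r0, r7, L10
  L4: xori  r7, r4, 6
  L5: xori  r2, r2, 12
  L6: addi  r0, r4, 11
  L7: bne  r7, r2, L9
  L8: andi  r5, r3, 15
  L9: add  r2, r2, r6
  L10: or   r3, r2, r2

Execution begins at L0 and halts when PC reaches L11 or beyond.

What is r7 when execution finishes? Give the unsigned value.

  step pc=0: slt  r7, r3, r4  regs=(0,7,2,6,9,13,8,1)
  step pc=1: addi  r2, r2, 1  regs=(0,7,3,6,9,13,8,1)
  step pc=2: slti  r2, r7, 14  regs=(0,7,1,6,9,13,8,1)
  step pc=3: bne  r0, r7, L10  cond=T  regs=(0,7,1,6,9,13,8,1)
  step pc=4: xori  r7, r4, 6  regs=(0,7,1,6,9,13,8,15)
  step pc=10: or   r3, r2, r2  regs=(0,7,1,1,9,13,8,15)

15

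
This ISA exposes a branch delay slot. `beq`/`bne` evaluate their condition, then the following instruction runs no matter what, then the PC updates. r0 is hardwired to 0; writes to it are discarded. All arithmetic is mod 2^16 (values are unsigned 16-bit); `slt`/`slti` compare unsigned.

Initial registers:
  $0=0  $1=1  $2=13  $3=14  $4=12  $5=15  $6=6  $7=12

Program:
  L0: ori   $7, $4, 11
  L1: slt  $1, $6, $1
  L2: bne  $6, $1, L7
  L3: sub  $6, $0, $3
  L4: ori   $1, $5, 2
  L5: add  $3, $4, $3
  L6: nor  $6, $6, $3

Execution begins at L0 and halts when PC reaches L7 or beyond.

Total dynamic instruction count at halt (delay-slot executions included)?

PC=0  ori   $7, $4, 11       | $0=0 $1=1 $2=13 $3=14 $4=12 $5=15 $6=6 $7=15
PC=1  slt  $1, $6, $1        | $0=0 $1=0 $2=13 $3=14 $4=12 $5=15 $6=6 $7=15
PC=2  bne  $6, $1, L7        | $0=0 $1=0 $2=13 $3=14 $4=12 $5=15 $6=6 $7=15  [TAKEN]
PC=3  sub  $6, $0, $3        | $0=0 $1=0 $2=13 $3=14 $4=12 $5=15 $6=65522 $7=15

4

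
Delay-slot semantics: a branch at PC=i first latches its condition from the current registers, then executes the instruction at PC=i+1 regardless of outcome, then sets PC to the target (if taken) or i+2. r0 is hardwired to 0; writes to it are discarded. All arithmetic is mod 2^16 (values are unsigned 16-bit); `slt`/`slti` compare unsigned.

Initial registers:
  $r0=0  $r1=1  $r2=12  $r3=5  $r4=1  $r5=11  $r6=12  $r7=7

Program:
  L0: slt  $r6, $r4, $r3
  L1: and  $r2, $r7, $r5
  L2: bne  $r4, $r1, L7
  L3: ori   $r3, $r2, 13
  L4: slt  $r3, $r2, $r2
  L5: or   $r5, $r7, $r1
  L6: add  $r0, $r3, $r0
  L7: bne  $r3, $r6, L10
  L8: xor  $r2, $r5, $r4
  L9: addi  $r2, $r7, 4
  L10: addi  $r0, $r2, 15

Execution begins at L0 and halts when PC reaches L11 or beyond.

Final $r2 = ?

#0 slt  $r6, $r4, $r3 ; 0/1/12/5/1/11/1/7
#1 and  $r2, $r7, $r5 ; 0/1/3/5/1/11/1/7
#2 bne  $r4, $r1, L7 ; 0/1/3/5/1/11/1/7 ; →fallthru
#3 ori   $r3, $r2, 13 ; 0/1/3/15/1/11/1/7
#4 slt  $r3, $r2, $r2 ; 0/1/3/0/1/11/1/7
#5 or   $r5, $r7, $r1 ; 0/1/3/0/1/7/1/7
#6 add  $r0, $r3, $r0 ; 0/1/3/0/1/7/1/7
#7 bne  $r3, $r6, L10 ; 0/1/3/0/1/7/1/7 ; →target
#8 xor  $r2, $r5, $r4 ; 0/1/6/0/1/7/1/7
#10 addi  $r0, $r2, 15 ; 0/1/6/0/1/7/1/7

6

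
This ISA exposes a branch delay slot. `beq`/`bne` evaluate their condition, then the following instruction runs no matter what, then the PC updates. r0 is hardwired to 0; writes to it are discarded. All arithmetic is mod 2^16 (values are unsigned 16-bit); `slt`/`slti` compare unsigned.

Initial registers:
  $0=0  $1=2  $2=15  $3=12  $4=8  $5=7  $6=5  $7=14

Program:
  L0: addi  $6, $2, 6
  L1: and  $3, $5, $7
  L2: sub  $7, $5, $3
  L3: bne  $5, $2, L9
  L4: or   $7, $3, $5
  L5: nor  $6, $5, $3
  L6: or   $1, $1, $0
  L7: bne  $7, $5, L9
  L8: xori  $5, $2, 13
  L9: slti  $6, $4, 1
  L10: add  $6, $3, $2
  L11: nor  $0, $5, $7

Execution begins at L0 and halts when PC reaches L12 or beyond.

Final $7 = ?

7

[0] addi  $6, $2, 6  →  {$0:0, $1:2, $2:15, $3:12, $4:8, $5:7, $6:21, $7:14}
[1] and  $3, $5, $7  →  {$0:0, $1:2, $2:15, $3:6, $4:8, $5:7, $6:21, $7:14}
[2] sub  $7, $5, $3  →  {$0:0, $1:2, $2:15, $3:6, $4:8, $5:7, $6:21, $7:1}
[3] bne  $5, $2, L9  →  {$0:0, $1:2, $2:15, $3:6, $4:8, $5:7, $6:21, $7:1}  ⟨branch taken⟩
[4] or   $7, $3, $5  →  {$0:0, $1:2, $2:15, $3:6, $4:8, $5:7, $6:21, $7:7}
[9] slti  $6, $4, 1  →  {$0:0, $1:2, $2:15, $3:6, $4:8, $5:7, $6:0, $7:7}
[10] add  $6, $3, $2  →  {$0:0, $1:2, $2:15, $3:6, $4:8, $5:7, $6:21, $7:7}
[11] nor  $0, $5, $7  →  {$0:0, $1:2, $2:15, $3:6, $4:8, $5:7, $6:21, $7:7}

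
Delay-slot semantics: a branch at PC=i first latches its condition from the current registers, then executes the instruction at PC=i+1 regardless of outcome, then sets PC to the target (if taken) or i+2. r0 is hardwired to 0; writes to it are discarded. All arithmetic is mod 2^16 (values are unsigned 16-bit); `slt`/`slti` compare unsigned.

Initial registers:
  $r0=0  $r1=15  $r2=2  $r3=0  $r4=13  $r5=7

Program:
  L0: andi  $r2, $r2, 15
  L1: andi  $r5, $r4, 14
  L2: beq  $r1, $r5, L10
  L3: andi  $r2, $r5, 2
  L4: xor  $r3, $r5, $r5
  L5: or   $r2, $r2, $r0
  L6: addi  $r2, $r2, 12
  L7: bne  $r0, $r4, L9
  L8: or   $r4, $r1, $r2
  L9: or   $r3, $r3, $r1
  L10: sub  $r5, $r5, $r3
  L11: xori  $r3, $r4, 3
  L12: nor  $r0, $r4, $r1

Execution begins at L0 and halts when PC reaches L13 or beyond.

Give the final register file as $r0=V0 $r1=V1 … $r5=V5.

  step pc=0: andi  $r2, $r2, 15  regs=(0,15,2,0,13,7)
  step pc=1: andi  $r5, $r4, 14  regs=(0,15,2,0,13,12)
  step pc=2: beq  $r1, $r5, L10  cond=F  regs=(0,15,2,0,13,12)
  step pc=3: andi  $r2, $r5, 2  regs=(0,15,0,0,13,12)
  step pc=4: xor  $r3, $r5, $r5  regs=(0,15,0,0,13,12)
  step pc=5: or   $r2, $r2, $r0  regs=(0,15,0,0,13,12)
  step pc=6: addi  $r2, $r2, 12  regs=(0,15,12,0,13,12)
  step pc=7: bne  $r0, $r4, L9  cond=T  regs=(0,15,12,0,13,12)
  step pc=8: or   $r4, $r1, $r2  regs=(0,15,12,0,15,12)
  step pc=9: or   $r3, $r3, $r1  regs=(0,15,12,15,15,12)
  step pc=10: sub  $r5, $r5, $r3  regs=(0,15,12,15,15,65533)
  step pc=11: xori  $r3, $r4, 3  regs=(0,15,12,12,15,65533)
  step pc=12: nor  $r0, $r4, $r1  regs=(0,15,12,12,15,65533)

$r0=0 $r1=15 $r2=12 $r3=12 $r4=15 $r5=65533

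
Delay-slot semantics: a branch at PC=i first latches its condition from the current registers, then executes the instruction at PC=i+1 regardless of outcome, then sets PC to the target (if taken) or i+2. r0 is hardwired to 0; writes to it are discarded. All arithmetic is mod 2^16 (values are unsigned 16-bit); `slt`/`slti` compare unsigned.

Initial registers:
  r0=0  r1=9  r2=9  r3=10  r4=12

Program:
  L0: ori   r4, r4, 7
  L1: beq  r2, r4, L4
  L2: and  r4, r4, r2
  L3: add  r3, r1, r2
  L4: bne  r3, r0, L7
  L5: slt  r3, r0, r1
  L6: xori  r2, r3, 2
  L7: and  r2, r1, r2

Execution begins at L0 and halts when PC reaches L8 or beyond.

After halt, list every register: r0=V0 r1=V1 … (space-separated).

#0 ori   r4, r4, 7 ; 0/9/9/10/15
#1 beq  r2, r4, L4 ; 0/9/9/10/15 ; →fallthru
#2 and  r4, r4, r2 ; 0/9/9/10/9
#3 add  r3, r1, r2 ; 0/9/9/18/9
#4 bne  r3, r0, L7 ; 0/9/9/18/9 ; →target
#5 slt  r3, r0, r1 ; 0/9/9/1/9
#7 and  r2, r1, r2 ; 0/9/9/1/9

r0=0 r1=9 r2=9 r3=1 r4=9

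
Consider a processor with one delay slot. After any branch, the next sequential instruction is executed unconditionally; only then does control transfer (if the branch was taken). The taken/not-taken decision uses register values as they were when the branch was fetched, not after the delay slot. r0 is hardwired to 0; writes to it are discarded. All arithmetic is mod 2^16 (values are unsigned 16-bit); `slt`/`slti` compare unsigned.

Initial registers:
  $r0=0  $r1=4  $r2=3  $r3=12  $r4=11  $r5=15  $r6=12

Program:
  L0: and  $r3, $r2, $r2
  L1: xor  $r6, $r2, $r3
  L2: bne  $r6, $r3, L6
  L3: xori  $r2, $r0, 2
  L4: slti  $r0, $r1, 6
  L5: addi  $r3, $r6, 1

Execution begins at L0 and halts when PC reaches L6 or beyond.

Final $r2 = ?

2

PC=0  and  $r3, $r2, $r2     | $r0=0 $r1=4 $r2=3 $r3=3 $r4=11 $r5=15 $r6=12
PC=1  xor  $r6, $r2, $r3     | $r0=0 $r1=4 $r2=3 $r3=3 $r4=11 $r5=15 $r6=0
PC=2  bne  $r6, $r3, L6      | $r0=0 $r1=4 $r2=3 $r3=3 $r4=11 $r5=15 $r6=0  [TAKEN]
PC=3  xori  $r2, $r0, 2      | $r0=0 $r1=4 $r2=2 $r3=3 $r4=11 $r5=15 $r6=0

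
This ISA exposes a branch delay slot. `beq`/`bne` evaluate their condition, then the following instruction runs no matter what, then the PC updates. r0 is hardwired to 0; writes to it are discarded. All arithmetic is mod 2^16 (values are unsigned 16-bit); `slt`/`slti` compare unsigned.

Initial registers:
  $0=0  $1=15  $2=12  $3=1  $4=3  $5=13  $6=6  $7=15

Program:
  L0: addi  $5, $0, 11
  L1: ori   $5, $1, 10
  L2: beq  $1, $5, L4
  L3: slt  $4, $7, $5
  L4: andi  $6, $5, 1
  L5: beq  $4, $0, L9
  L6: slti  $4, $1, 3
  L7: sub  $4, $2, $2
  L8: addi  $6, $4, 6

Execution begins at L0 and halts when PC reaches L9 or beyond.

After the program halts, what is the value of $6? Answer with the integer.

1

#0 addi  $5, $0, 11 ; 0/15/12/1/3/11/6/15
#1 ori   $5, $1, 10 ; 0/15/12/1/3/15/6/15
#2 beq  $1, $5, L4 ; 0/15/12/1/3/15/6/15 ; →target
#3 slt  $4, $7, $5 ; 0/15/12/1/0/15/6/15
#4 andi  $6, $5, 1 ; 0/15/12/1/0/15/1/15
#5 beq  $4, $0, L9 ; 0/15/12/1/0/15/1/15 ; →target
#6 slti  $4, $1, 3 ; 0/15/12/1/0/15/1/15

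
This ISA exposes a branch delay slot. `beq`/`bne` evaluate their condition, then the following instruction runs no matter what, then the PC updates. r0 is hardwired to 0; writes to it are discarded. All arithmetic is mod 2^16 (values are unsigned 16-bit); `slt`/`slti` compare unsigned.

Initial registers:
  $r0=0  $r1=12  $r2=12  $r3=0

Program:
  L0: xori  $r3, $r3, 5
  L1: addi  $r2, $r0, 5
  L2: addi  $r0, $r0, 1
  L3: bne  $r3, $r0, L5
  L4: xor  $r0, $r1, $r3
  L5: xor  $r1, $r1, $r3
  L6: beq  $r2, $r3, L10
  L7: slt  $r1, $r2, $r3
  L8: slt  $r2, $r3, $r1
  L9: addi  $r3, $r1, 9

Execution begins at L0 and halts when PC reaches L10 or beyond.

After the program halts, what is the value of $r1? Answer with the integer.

PC=0  xori  $r3, $r3, 5      | $r0=0 $r1=12 $r2=12 $r3=5
PC=1  addi  $r2, $r0, 5      | $r0=0 $r1=12 $r2=5 $r3=5
PC=2  addi  $r0, $r0, 1      | $r0=0 $r1=12 $r2=5 $r3=5
PC=3  bne  $r3, $r0, L5      | $r0=0 $r1=12 $r2=5 $r3=5  [TAKEN]
PC=4  xor  $r0, $r1, $r3     | $r0=0 $r1=12 $r2=5 $r3=5
PC=5  xor  $r1, $r1, $r3     | $r0=0 $r1=9 $r2=5 $r3=5
PC=6  beq  $r2, $r3, L10     | $r0=0 $r1=9 $r2=5 $r3=5  [TAKEN]
PC=7  slt  $r1, $r2, $r3     | $r0=0 $r1=0 $r2=5 $r3=5

0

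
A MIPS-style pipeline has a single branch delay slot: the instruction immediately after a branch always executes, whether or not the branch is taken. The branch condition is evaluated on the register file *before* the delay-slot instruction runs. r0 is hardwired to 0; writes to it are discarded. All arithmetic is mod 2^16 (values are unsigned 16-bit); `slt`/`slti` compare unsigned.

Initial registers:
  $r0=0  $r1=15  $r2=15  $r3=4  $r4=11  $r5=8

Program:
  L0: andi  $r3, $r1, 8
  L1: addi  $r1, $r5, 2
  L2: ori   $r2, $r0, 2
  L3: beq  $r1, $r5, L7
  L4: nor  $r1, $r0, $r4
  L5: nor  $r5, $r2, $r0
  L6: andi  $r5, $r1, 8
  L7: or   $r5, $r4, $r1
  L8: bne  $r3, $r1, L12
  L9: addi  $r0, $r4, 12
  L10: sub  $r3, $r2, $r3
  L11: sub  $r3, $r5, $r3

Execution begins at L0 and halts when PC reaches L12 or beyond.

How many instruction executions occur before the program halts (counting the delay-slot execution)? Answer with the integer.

10

[0] andi  $r3, $r1, 8  →  {$r0:0, $r1:15, $r2:15, $r3:8, $r4:11, $r5:8}
[1] addi  $r1, $r5, 2  →  {$r0:0, $r1:10, $r2:15, $r3:8, $r4:11, $r5:8}
[2] ori   $r2, $r0, 2  →  {$r0:0, $r1:10, $r2:2, $r3:8, $r4:11, $r5:8}
[3] beq  $r1, $r5, L7  →  {$r0:0, $r1:10, $r2:2, $r3:8, $r4:11, $r5:8}  ⟨branch fallthrough⟩
[4] nor  $r1, $r0, $r4  →  {$r0:0, $r1:65524, $r2:2, $r3:8, $r4:11, $r5:8}
[5] nor  $r5, $r2, $r0  →  {$r0:0, $r1:65524, $r2:2, $r3:8, $r4:11, $r5:65533}
[6] andi  $r5, $r1, 8  →  {$r0:0, $r1:65524, $r2:2, $r3:8, $r4:11, $r5:0}
[7] or   $r5, $r4, $r1  →  {$r0:0, $r1:65524, $r2:2, $r3:8, $r4:11, $r5:65535}
[8] bne  $r3, $r1, L12  →  {$r0:0, $r1:65524, $r2:2, $r3:8, $r4:11, $r5:65535}  ⟨branch taken⟩
[9] addi  $r0, $r4, 12  →  {$r0:0, $r1:65524, $r2:2, $r3:8, $r4:11, $r5:65535}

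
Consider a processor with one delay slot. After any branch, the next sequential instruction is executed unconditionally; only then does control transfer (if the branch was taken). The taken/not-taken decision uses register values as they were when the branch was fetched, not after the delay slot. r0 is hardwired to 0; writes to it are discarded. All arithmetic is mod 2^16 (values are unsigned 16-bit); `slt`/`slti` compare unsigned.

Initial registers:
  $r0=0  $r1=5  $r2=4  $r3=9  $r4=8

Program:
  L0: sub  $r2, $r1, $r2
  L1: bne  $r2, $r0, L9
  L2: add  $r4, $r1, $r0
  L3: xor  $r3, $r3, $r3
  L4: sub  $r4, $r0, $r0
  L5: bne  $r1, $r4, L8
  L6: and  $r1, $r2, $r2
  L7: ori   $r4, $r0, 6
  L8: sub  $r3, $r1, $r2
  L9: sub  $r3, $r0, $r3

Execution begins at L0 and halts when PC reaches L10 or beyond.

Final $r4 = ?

PC=0  sub  $r2, $r1, $r2     | $r0=0 $r1=5 $r2=1 $r3=9 $r4=8
PC=1  bne  $r2, $r0, L9      | $r0=0 $r1=5 $r2=1 $r3=9 $r4=8  [TAKEN]
PC=2  add  $r4, $r1, $r0     | $r0=0 $r1=5 $r2=1 $r3=9 $r4=5
PC=9  sub  $r3, $r0, $r3     | $r0=0 $r1=5 $r2=1 $r3=65527 $r4=5

5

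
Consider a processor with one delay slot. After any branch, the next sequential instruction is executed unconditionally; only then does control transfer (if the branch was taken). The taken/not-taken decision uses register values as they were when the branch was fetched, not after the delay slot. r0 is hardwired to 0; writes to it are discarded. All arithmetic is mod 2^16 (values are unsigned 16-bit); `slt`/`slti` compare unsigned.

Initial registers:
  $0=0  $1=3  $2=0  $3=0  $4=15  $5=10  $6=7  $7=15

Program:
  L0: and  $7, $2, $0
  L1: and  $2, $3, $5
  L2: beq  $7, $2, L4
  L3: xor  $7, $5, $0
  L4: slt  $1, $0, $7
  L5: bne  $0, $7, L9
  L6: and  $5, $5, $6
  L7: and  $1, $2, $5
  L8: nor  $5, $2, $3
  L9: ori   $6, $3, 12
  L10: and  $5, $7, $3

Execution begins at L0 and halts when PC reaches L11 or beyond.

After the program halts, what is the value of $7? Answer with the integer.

PC=0  and  $7, $2, $0        | $0=0 $1=3 $2=0 $3=0 $4=15 $5=10 $6=7 $7=0
PC=1  and  $2, $3, $5        | $0=0 $1=3 $2=0 $3=0 $4=15 $5=10 $6=7 $7=0
PC=2  beq  $7, $2, L4        | $0=0 $1=3 $2=0 $3=0 $4=15 $5=10 $6=7 $7=0  [TAKEN]
PC=3  xor  $7, $5, $0        | $0=0 $1=3 $2=0 $3=0 $4=15 $5=10 $6=7 $7=10
PC=4  slt  $1, $0, $7        | $0=0 $1=1 $2=0 $3=0 $4=15 $5=10 $6=7 $7=10
PC=5  bne  $0, $7, L9        | $0=0 $1=1 $2=0 $3=0 $4=15 $5=10 $6=7 $7=10  [TAKEN]
PC=6  and  $5, $5, $6        | $0=0 $1=1 $2=0 $3=0 $4=15 $5=2 $6=7 $7=10
PC=9  ori   $6, $3, 12       | $0=0 $1=1 $2=0 $3=0 $4=15 $5=2 $6=12 $7=10
PC=10 and  $5, $7, $3        | $0=0 $1=1 $2=0 $3=0 $4=15 $5=0 $6=12 $7=10

10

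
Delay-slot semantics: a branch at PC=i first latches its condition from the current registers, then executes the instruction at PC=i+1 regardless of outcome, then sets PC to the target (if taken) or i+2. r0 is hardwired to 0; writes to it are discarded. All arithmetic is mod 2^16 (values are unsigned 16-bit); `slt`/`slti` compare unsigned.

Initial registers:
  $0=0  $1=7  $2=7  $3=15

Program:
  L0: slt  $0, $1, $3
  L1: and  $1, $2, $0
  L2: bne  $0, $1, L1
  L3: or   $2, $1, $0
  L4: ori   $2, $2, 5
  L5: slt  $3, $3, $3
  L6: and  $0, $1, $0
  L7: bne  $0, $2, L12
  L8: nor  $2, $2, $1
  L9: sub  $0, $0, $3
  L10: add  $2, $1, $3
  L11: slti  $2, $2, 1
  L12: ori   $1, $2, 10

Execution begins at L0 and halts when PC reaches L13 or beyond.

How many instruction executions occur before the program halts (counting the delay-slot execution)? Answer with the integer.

10

#0 slt  $0, $1, $3 ; 0/7/7/15
#1 and  $1, $2, $0 ; 0/0/7/15
#2 bne  $0, $1, L1 ; 0/0/7/15 ; →fallthru
#3 or   $2, $1, $0 ; 0/0/0/15
#4 ori   $2, $2, 5 ; 0/0/5/15
#5 slt  $3, $3, $3 ; 0/0/5/0
#6 and  $0, $1, $0 ; 0/0/5/0
#7 bne  $0, $2, L12 ; 0/0/5/0 ; →target
#8 nor  $2, $2, $1 ; 0/0/65530/0
#12 ori   $1, $2, 10 ; 0/65530/65530/0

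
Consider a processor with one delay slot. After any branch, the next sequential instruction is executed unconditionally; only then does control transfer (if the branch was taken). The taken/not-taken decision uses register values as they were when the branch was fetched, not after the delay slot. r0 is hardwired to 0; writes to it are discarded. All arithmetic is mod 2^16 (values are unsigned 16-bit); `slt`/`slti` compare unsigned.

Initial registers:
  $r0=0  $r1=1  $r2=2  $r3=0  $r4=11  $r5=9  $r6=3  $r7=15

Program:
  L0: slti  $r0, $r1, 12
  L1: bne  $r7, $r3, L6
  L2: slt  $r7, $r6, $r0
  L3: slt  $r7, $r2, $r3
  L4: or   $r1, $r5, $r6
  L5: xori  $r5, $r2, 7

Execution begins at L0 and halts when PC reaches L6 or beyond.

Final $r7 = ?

#0 slti  $r0, $r1, 12 ; 0/1/2/0/11/9/3/15
#1 bne  $r7, $r3, L6 ; 0/1/2/0/11/9/3/15 ; →target
#2 slt  $r7, $r6, $r0 ; 0/1/2/0/11/9/3/0

0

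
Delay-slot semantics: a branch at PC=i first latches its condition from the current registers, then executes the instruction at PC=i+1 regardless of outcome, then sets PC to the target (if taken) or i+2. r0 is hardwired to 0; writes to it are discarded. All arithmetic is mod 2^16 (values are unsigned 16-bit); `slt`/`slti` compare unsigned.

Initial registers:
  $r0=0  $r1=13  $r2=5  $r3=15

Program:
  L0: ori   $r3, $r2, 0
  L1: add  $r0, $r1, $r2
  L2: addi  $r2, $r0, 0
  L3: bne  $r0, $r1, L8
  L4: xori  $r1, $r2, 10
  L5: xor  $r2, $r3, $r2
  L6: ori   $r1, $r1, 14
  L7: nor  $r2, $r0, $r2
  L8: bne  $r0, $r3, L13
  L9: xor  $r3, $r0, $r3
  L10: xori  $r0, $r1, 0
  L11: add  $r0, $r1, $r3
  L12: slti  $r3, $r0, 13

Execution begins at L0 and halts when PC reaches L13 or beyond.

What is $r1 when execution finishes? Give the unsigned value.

PC=0  ori   $r3, $r2, 0      | $r0=0 $r1=13 $r2=5 $r3=5
PC=1  add  $r0, $r1, $r2     | $r0=0 $r1=13 $r2=5 $r3=5
PC=2  addi  $r2, $r0, 0      | $r0=0 $r1=13 $r2=0 $r3=5
PC=3  bne  $r0, $r1, L8      | $r0=0 $r1=13 $r2=0 $r3=5  [TAKEN]
PC=4  xori  $r1, $r2, 10     | $r0=0 $r1=10 $r2=0 $r3=5
PC=8  bne  $r0, $r3, L13     | $r0=0 $r1=10 $r2=0 $r3=5  [TAKEN]
PC=9  xor  $r3, $r0, $r3     | $r0=0 $r1=10 $r2=0 $r3=5

10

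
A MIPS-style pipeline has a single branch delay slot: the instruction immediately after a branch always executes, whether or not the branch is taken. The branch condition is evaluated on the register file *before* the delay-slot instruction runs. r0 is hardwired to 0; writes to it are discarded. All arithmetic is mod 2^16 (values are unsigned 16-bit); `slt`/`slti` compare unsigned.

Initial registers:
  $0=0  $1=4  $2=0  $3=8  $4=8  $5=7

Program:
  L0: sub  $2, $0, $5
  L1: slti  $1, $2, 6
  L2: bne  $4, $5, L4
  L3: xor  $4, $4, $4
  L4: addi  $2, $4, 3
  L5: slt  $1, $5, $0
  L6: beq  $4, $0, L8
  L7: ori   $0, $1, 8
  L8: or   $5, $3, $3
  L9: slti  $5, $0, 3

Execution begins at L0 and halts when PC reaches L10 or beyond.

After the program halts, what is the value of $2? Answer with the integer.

3

[0] sub  $2, $0, $5  →  {$0:0, $1:4, $2:65529, $3:8, $4:8, $5:7}
[1] slti  $1, $2, 6  →  {$0:0, $1:0, $2:65529, $3:8, $4:8, $5:7}
[2] bne  $4, $5, L4  →  {$0:0, $1:0, $2:65529, $3:8, $4:8, $5:7}  ⟨branch taken⟩
[3] xor  $4, $4, $4  →  {$0:0, $1:0, $2:65529, $3:8, $4:0, $5:7}
[4] addi  $2, $4, 3  →  {$0:0, $1:0, $2:3, $3:8, $4:0, $5:7}
[5] slt  $1, $5, $0  →  {$0:0, $1:0, $2:3, $3:8, $4:0, $5:7}
[6] beq  $4, $0, L8  →  {$0:0, $1:0, $2:3, $3:8, $4:0, $5:7}  ⟨branch taken⟩
[7] ori   $0, $1, 8  →  {$0:0, $1:0, $2:3, $3:8, $4:0, $5:7}
[8] or   $5, $3, $3  →  {$0:0, $1:0, $2:3, $3:8, $4:0, $5:8}
[9] slti  $5, $0, 3  →  {$0:0, $1:0, $2:3, $3:8, $4:0, $5:1}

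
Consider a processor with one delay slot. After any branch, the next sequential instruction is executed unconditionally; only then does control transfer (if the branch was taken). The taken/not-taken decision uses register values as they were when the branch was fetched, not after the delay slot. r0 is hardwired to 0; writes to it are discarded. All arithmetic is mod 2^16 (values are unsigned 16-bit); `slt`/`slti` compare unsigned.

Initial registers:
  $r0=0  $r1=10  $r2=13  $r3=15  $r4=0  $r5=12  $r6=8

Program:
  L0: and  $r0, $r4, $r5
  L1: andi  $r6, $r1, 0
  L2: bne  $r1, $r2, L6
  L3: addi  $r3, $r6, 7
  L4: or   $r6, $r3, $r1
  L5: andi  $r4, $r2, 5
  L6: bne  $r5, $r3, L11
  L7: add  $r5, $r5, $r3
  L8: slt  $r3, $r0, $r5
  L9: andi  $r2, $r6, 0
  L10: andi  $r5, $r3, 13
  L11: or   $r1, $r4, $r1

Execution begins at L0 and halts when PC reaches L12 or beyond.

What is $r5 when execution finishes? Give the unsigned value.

[0] and  $r0, $r4, $r5  →  {$r0:0, $r1:10, $r2:13, $r3:15, $r4:0, $r5:12, $r6:8}
[1] andi  $r6, $r1, 0  →  {$r0:0, $r1:10, $r2:13, $r3:15, $r4:0, $r5:12, $r6:0}
[2] bne  $r1, $r2, L6  →  {$r0:0, $r1:10, $r2:13, $r3:15, $r4:0, $r5:12, $r6:0}  ⟨branch taken⟩
[3] addi  $r3, $r6, 7  →  {$r0:0, $r1:10, $r2:13, $r3:7, $r4:0, $r5:12, $r6:0}
[6] bne  $r5, $r3, L11  →  {$r0:0, $r1:10, $r2:13, $r3:7, $r4:0, $r5:12, $r6:0}  ⟨branch taken⟩
[7] add  $r5, $r5, $r3  →  {$r0:0, $r1:10, $r2:13, $r3:7, $r4:0, $r5:19, $r6:0}
[11] or   $r1, $r4, $r1  →  {$r0:0, $r1:10, $r2:13, $r3:7, $r4:0, $r5:19, $r6:0}

19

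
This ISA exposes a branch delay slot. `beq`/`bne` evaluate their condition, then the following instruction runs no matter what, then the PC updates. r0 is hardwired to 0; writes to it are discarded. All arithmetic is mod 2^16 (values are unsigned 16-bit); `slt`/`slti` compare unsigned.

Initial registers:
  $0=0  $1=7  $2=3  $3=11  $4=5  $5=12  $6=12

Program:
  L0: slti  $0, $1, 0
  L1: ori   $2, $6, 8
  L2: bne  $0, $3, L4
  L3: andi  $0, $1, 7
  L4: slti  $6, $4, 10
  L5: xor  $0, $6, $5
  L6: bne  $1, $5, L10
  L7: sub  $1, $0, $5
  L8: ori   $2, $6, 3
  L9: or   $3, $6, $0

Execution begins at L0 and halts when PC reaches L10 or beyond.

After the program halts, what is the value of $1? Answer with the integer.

#0 slti  $0, $1, 0 ; 0/7/3/11/5/12/12
#1 ori   $2, $6, 8 ; 0/7/12/11/5/12/12
#2 bne  $0, $3, L4 ; 0/7/12/11/5/12/12 ; →target
#3 andi  $0, $1, 7 ; 0/7/12/11/5/12/12
#4 slti  $6, $4, 10 ; 0/7/12/11/5/12/1
#5 xor  $0, $6, $5 ; 0/7/12/11/5/12/1
#6 bne  $1, $5, L10 ; 0/7/12/11/5/12/1 ; →target
#7 sub  $1, $0, $5 ; 0/65524/12/11/5/12/1

65524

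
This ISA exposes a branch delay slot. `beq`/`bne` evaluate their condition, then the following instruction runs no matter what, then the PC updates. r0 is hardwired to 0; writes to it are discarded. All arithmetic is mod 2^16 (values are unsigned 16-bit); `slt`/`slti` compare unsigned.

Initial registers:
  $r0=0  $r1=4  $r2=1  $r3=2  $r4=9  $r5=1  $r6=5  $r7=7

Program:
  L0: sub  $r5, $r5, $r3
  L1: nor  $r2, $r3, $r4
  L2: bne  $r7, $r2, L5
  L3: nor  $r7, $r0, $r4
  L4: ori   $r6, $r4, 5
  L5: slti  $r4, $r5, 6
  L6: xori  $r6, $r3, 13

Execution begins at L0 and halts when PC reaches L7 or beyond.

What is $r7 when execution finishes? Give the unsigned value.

65526

PC=0  sub  $r5, $r5, $r3     | $r0=0 $r1=4 $r2=1 $r3=2 $r4=9 $r5=65535 $r6=5 $r7=7
PC=1  nor  $r2, $r3, $r4     | $r0=0 $r1=4 $r2=65524 $r3=2 $r4=9 $r5=65535 $r6=5 $r7=7
PC=2  bne  $r7, $r2, L5      | $r0=0 $r1=4 $r2=65524 $r3=2 $r4=9 $r5=65535 $r6=5 $r7=7  [TAKEN]
PC=3  nor  $r7, $r0, $r4     | $r0=0 $r1=4 $r2=65524 $r3=2 $r4=9 $r5=65535 $r6=5 $r7=65526
PC=5  slti  $r4, $r5, 6      | $r0=0 $r1=4 $r2=65524 $r3=2 $r4=0 $r5=65535 $r6=5 $r7=65526
PC=6  xori  $r6, $r3, 13     | $r0=0 $r1=4 $r2=65524 $r3=2 $r4=0 $r5=65535 $r6=15 $r7=65526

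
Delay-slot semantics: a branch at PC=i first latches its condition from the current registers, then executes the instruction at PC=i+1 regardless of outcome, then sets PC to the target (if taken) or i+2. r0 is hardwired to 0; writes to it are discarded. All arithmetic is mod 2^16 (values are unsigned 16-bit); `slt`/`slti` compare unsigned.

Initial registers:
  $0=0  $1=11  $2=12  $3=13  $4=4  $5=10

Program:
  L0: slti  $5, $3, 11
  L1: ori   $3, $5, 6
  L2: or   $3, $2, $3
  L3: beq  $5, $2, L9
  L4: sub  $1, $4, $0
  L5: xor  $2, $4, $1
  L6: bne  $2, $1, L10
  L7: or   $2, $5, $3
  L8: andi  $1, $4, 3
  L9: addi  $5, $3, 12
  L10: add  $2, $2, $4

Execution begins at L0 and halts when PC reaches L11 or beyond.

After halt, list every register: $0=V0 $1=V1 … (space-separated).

$0=0 $1=4 $2=18 $3=14 $4=4 $5=0

#0 slti  $5, $3, 11 ; 0/11/12/13/4/0
#1 ori   $3, $5, 6 ; 0/11/12/6/4/0
#2 or   $3, $2, $3 ; 0/11/12/14/4/0
#3 beq  $5, $2, L9 ; 0/11/12/14/4/0 ; →fallthru
#4 sub  $1, $4, $0 ; 0/4/12/14/4/0
#5 xor  $2, $4, $1 ; 0/4/0/14/4/0
#6 bne  $2, $1, L10 ; 0/4/0/14/4/0 ; →target
#7 or   $2, $5, $3 ; 0/4/14/14/4/0
#10 add  $2, $2, $4 ; 0/4/18/14/4/0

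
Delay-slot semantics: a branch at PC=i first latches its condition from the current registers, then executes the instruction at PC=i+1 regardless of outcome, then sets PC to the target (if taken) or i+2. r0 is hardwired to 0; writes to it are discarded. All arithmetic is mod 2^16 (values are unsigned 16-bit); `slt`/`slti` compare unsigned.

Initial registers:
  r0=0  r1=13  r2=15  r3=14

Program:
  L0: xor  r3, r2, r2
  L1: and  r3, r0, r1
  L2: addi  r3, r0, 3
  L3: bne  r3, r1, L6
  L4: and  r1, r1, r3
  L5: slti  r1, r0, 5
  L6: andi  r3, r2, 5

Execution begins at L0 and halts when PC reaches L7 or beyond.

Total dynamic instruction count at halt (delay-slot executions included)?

6

[0] xor  r3, r2, r2  →  {r0:0, r1:13, r2:15, r3:0}
[1] and  r3, r0, r1  →  {r0:0, r1:13, r2:15, r3:0}
[2] addi  r3, r0, 3  →  {r0:0, r1:13, r2:15, r3:3}
[3] bne  r3, r1, L6  →  {r0:0, r1:13, r2:15, r3:3}  ⟨branch taken⟩
[4] and  r1, r1, r3  →  {r0:0, r1:1, r2:15, r3:3}
[6] andi  r3, r2, 5  →  {r0:0, r1:1, r2:15, r3:5}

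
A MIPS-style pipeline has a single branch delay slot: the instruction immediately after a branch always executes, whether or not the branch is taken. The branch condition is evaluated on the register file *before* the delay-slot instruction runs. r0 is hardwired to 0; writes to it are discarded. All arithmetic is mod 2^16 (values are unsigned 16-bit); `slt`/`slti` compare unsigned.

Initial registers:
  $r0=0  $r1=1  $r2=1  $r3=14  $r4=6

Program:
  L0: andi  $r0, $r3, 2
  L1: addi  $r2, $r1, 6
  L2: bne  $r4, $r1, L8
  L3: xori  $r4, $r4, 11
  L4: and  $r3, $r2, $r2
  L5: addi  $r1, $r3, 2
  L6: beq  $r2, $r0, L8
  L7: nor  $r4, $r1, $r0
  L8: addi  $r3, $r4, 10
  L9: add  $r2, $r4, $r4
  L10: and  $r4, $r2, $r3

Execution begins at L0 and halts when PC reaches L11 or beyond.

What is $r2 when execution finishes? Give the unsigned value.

26

PC=0  andi  $r0, $r3, 2      | $r0=0 $r1=1 $r2=1 $r3=14 $r4=6
PC=1  addi  $r2, $r1, 6      | $r0=0 $r1=1 $r2=7 $r3=14 $r4=6
PC=2  bne  $r4, $r1, L8      | $r0=0 $r1=1 $r2=7 $r3=14 $r4=6  [TAKEN]
PC=3  xori  $r4, $r4, 11     | $r0=0 $r1=1 $r2=7 $r3=14 $r4=13
PC=8  addi  $r3, $r4, 10     | $r0=0 $r1=1 $r2=7 $r3=23 $r4=13
PC=9  add  $r2, $r4, $r4     | $r0=0 $r1=1 $r2=26 $r3=23 $r4=13
PC=10 and  $r4, $r2, $r3     | $r0=0 $r1=1 $r2=26 $r3=23 $r4=18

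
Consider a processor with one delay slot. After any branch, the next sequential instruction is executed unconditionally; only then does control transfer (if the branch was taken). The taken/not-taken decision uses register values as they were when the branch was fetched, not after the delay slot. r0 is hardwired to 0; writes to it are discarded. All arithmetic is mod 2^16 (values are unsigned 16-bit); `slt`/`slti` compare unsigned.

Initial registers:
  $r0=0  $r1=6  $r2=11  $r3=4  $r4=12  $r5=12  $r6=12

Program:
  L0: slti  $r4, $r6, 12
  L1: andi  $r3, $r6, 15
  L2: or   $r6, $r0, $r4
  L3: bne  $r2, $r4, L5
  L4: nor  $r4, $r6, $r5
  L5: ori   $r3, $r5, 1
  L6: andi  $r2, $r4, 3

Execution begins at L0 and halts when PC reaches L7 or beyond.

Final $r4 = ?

65523

#0 slti  $r4, $r6, 12 ; 0/6/11/4/0/12/12
#1 andi  $r3, $r6, 15 ; 0/6/11/12/0/12/12
#2 or   $r6, $r0, $r4 ; 0/6/11/12/0/12/0
#3 bne  $r2, $r4, L5 ; 0/6/11/12/0/12/0 ; →target
#4 nor  $r4, $r6, $r5 ; 0/6/11/12/65523/12/0
#5 ori   $r3, $r5, 1 ; 0/6/11/13/65523/12/0
#6 andi  $r2, $r4, 3 ; 0/6/3/13/65523/12/0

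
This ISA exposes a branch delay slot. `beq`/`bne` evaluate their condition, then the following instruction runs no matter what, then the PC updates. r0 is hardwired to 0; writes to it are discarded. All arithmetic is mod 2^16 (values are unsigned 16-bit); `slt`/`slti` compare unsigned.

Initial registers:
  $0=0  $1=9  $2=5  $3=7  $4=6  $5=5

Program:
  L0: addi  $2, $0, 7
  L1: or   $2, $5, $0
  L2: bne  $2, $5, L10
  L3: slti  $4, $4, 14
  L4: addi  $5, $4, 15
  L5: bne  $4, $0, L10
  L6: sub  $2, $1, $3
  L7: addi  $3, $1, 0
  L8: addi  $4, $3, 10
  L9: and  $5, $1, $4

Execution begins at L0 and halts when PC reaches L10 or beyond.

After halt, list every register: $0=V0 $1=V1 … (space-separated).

$0=0 $1=9 $2=2 $3=7 $4=1 $5=16

#0 addi  $2, $0, 7 ; 0/9/7/7/6/5
#1 or   $2, $5, $0 ; 0/9/5/7/6/5
#2 bne  $2, $5, L10 ; 0/9/5/7/6/5 ; →fallthru
#3 slti  $4, $4, 14 ; 0/9/5/7/1/5
#4 addi  $5, $4, 15 ; 0/9/5/7/1/16
#5 bne  $4, $0, L10 ; 0/9/5/7/1/16 ; →target
#6 sub  $2, $1, $3 ; 0/9/2/7/1/16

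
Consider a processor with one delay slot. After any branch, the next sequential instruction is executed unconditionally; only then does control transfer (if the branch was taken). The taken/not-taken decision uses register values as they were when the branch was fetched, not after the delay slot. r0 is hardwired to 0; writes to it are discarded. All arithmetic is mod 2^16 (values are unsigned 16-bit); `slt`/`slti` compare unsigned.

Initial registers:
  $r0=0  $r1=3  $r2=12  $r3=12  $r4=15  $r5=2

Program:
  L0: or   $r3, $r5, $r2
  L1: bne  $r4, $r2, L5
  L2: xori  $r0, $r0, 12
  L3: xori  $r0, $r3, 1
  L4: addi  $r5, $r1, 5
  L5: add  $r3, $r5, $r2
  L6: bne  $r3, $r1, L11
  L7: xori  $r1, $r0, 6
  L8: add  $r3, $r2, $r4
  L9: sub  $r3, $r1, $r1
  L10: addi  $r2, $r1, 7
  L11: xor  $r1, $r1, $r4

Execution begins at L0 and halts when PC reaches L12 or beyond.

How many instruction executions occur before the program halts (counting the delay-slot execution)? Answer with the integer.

#0 or   $r3, $r5, $r2 ; 0/3/12/14/15/2
#1 bne  $r4, $r2, L5 ; 0/3/12/14/15/2 ; →target
#2 xori  $r0, $r0, 12 ; 0/3/12/14/15/2
#5 add  $r3, $r5, $r2 ; 0/3/12/14/15/2
#6 bne  $r3, $r1, L11 ; 0/3/12/14/15/2 ; →target
#7 xori  $r1, $r0, 6 ; 0/6/12/14/15/2
#11 xor  $r1, $r1, $r4 ; 0/9/12/14/15/2

7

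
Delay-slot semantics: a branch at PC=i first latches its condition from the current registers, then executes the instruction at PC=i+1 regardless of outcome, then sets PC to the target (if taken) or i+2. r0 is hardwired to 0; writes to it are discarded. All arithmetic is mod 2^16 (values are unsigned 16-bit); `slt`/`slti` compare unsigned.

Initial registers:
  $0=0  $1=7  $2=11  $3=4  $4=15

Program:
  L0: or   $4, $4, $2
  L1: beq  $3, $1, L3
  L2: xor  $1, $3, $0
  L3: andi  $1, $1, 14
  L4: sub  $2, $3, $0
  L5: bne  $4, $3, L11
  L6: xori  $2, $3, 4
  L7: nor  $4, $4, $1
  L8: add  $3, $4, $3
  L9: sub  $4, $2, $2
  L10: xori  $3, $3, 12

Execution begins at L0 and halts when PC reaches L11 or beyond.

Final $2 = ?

0

#0 or   $4, $4, $2 ; 0/7/11/4/15
#1 beq  $3, $1, L3 ; 0/7/11/4/15 ; →fallthru
#2 xor  $1, $3, $0 ; 0/4/11/4/15
#3 andi  $1, $1, 14 ; 0/4/11/4/15
#4 sub  $2, $3, $0 ; 0/4/4/4/15
#5 bne  $4, $3, L11 ; 0/4/4/4/15 ; →target
#6 xori  $2, $3, 4 ; 0/4/0/4/15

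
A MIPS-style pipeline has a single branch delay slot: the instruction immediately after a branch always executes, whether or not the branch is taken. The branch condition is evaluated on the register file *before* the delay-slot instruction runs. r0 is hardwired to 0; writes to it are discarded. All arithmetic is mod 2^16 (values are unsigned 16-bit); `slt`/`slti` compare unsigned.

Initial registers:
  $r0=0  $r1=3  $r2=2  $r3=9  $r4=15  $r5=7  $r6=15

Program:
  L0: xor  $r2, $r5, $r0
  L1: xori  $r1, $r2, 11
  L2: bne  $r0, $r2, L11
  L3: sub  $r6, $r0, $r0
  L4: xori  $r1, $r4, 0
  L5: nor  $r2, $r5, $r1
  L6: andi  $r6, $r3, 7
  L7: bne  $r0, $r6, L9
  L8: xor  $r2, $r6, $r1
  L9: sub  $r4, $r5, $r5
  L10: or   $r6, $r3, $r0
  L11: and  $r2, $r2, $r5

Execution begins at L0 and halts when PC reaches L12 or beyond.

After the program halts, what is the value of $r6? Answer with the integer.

0

#0 xor  $r2, $r5, $r0 ; 0/3/7/9/15/7/15
#1 xori  $r1, $r2, 11 ; 0/12/7/9/15/7/15
#2 bne  $r0, $r2, L11 ; 0/12/7/9/15/7/15 ; →target
#3 sub  $r6, $r0, $r0 ; 0/12/7/9/15/7/0
#11 and  $r2, $r2, $r5 ; 0/12/7/9/15/7/0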